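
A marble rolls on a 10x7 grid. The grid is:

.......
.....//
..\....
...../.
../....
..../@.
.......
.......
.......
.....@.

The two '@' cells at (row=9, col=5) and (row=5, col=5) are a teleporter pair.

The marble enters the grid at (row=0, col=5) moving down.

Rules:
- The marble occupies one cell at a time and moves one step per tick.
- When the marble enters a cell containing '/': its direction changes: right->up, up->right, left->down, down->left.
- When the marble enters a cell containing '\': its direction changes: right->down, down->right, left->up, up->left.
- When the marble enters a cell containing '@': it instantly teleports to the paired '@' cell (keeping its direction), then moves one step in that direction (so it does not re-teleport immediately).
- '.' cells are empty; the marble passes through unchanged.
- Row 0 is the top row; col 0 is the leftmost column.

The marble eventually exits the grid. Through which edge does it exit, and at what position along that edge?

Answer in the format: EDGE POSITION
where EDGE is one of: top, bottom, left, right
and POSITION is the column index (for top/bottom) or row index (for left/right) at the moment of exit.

Step 1: enter (0,5), '.' pass, move down to (1,5)
Step 2: enter (1,5), '/' deflects down->left, move left to (1,4)
Step 3: enter (1,4), '.' pass, move left to (1,3)
Step 4: enter (1,3), '.' pass, move left to (1,2)
Step 5: enter (1,2), '.' pass, move left to (1,1)
Step 6: enter (1,1), '.' pass, move left to (1,0)
Step 7: enter (1,0), '.' pass, move left to (1,-1)
Step 8: at (1,-1) — EXIT via left edge, pos 1

Answer: left 1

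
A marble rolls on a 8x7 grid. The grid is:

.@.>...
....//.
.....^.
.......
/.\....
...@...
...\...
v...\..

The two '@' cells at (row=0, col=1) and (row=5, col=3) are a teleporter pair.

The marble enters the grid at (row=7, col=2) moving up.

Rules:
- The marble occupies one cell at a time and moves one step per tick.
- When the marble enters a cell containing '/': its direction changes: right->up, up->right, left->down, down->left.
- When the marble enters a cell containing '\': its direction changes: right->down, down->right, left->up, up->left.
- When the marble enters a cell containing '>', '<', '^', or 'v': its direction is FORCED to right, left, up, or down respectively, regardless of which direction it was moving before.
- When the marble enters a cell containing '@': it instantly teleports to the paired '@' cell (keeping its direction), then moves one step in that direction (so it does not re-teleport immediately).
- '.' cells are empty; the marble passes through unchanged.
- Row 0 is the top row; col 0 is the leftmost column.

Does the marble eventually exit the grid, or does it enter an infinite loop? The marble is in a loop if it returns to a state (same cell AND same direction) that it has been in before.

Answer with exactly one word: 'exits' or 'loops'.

Step 1: enter (7,2), '.' pass, move up to (6,2)
Step 2: enter (6,2), '.' pass, move up to (5,2)
Step 3: enter (5,2), '.' pass, move up to (4,2)
Step 4: enter (4,2), '\' deflects up->left, move left to (4,1)
Step 5: enter (4,1), '.' pass, move left to (4,0)
Step 6: enter (4,0), '/' deflects left->down, move down to (5,0)
Step 7: enter (5,0), '.' pass, move down to (6,0)
Step 8: enter (6,0), '.' pass, move down to (7,0)
Step 9: enter (7,0), 'v' forces down->down, move down to (8,0)
Step 10: at (8,0) — EXIT via bottom edge, pos 0

Answer: exits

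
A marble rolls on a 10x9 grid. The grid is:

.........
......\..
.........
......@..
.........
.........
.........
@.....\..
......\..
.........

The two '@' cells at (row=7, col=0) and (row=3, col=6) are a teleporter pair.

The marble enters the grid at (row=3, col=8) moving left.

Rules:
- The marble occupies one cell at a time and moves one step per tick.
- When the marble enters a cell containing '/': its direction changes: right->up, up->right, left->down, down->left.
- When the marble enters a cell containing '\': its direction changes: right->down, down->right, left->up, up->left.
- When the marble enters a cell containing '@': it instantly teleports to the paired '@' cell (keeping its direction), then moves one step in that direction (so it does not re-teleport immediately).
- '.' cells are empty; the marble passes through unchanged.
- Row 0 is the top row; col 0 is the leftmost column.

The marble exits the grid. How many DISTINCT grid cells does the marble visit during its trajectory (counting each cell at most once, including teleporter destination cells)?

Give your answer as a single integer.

Step 1: enter (3,8), '.' pass, move left to (3,7)
Step 2: enter (3,7), '.' pass, move left to (3,6)
Step 3: enter (3,6), '@' teleport (3,6)->(7,0), also enter (7,0), move left to (7,-1)
Step 4: at (7,-1) — EXIT via left edge, pos 7
Distinct cells visited: 4 (path length 4)

Answer: 4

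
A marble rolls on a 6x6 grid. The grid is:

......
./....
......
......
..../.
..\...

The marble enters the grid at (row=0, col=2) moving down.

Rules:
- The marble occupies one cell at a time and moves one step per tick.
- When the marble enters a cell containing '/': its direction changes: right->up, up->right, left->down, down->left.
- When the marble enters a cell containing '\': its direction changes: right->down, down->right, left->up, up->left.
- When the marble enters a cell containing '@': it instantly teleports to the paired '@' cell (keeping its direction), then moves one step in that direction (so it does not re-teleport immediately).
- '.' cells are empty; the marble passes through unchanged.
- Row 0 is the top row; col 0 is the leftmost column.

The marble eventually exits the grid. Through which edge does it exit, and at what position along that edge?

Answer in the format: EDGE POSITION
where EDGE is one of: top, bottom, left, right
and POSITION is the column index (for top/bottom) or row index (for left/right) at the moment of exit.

Answer: right 5

Derivation:
Step 1: enter (0,2), '.' pass, move down to (1,2)
Step 2: enter (1,2), '.' pass, move down to (2,2)
Step 3: enter (2,2), '.' pass, move down to (3,2)
Step 4: enter (3,2), '.' pass, move down to (4,2)
Step 5: enter (4,2), '.' pass, move down to (5,2)
Step 6: enter (5,2), '\' deflects down->right, move right to (5,3)
Step 7: enter (5,3), '.' pass, move right to (5,4)
Step 8: enter (5,4), '.' pass, move right to (5,5)
Step 9: enter (5,5), '.' pass, move right to (5,6)
Step 10: at (5,6) — EXIT via right edge, pos 5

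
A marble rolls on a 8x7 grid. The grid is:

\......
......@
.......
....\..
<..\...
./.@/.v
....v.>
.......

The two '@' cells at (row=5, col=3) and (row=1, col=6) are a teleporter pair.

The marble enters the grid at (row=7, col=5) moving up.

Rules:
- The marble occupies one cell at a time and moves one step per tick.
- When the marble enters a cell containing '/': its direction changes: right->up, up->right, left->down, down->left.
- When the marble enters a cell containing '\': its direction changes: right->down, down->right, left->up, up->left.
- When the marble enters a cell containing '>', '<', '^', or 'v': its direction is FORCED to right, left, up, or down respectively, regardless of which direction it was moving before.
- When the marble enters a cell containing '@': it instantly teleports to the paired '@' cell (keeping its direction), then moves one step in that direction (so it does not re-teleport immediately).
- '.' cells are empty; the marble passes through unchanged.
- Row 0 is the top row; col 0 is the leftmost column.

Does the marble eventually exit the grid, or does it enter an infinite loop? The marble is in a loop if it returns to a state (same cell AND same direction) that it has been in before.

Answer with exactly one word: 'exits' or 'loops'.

Answer: exits

Derivation:
Step 1: enter (7,5), '.' pass, move up to (6,5)
Step 2: enter (6,5), '.' pass, move up to (5,5)
Step 3: enter (5,5), '.' pass, move up to (4,5)
Step 4: enter (4,5), '.' pass, move up to (3,5)
Step 5: enter (3,5), '.' pass, move up to (2,5)
Step 6: enter (2,5), '.' pass, move up to (1,5)
Step 7: enter (1,5), '.' pass, move up to (0,5)
Step 8: enter (0,5), '.' pass, move up to (-1,5)
Step 9: at (-1,5) — EXIT via top edge, pos 5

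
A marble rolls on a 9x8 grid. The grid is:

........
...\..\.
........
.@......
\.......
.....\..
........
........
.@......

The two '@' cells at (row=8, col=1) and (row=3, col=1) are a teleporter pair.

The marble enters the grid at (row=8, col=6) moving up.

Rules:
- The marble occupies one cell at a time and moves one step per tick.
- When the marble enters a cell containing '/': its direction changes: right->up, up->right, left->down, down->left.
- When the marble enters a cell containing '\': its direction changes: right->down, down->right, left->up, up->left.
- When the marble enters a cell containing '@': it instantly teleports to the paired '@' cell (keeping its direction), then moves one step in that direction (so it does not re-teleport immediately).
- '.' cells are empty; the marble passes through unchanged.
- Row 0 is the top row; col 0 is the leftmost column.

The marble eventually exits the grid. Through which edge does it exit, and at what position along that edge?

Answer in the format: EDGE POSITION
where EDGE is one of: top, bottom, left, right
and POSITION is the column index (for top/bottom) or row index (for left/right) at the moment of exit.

Answer: top 3

Derivation:
Step 1: enter (8,6), '.' pass, move up to (7,6)
Step 2: enter (7,6), '.' pass, move up to (6,6)
Step 3: enter (6,6), '.' pass, move up to (5,6)
Step 4: enter (5,6), '.' pass, move up to (4,6)
Step 5: enter (4,6), '.' pass, move up to (3,6)
Step 6: enter (3,6), '.' pass, move up to (2,6)
Step 7: enter (2,6), '.' pass, move up to (1,6)
Step 8: enter (1,6), '\' deflects up->left, move left to (1,5)
Step 9: enter (1,5), '.' pass, move left to (1,4)
Step 10: enter (1,4), '.' pass, move left to (1,3)
Step 11: enter (1,3), '\' deflects left->up, move up to (0,3)
Step 12: enter (0,3), '.' pass, move up to (-1,3)
Step 13: at (-1,3) — EXIT via top edge, pos 3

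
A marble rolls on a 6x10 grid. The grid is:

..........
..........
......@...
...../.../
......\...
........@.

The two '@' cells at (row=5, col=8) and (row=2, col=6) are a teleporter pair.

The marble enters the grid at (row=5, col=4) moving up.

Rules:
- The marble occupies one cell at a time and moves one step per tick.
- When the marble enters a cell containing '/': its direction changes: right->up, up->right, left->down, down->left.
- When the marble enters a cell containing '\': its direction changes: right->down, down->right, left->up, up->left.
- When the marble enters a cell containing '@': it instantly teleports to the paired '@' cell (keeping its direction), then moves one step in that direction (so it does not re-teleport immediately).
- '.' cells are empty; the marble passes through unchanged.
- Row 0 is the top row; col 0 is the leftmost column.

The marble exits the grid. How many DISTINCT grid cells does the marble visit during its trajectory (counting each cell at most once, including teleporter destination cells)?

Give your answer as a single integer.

Answer: 6

Derivation:
Step 1: enter (5,4), '.' pass, move up to (4,4)
Step 2: enter (4,4), '.' pass, move up to (3,4)
Step 3: enter (3,4), '.' pass, move up to (2,4)
Step 4: enter (2,4), '.' pass, move up to (1,4)
Step 5: enter (1,4), '.' pass, move up to (0,4)
Step 6: enter (0,4), '.' pass, move up to (-1,4)
Step 7: at (-1,4) — EXIT via top edge, pos 4
Distinct cells visited: 6 (path length 6)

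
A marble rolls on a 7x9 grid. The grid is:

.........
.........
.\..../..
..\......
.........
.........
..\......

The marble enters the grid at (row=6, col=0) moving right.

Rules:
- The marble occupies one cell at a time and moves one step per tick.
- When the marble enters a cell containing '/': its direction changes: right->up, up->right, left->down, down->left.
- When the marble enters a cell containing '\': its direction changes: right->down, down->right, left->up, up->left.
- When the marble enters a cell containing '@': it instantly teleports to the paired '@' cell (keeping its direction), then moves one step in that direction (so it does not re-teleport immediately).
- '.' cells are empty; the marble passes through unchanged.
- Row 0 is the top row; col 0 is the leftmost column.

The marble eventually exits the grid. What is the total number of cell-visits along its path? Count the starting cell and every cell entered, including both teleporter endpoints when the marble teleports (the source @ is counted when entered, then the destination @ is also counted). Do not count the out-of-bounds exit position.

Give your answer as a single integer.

Answer: 3

Derivation:
Step 1: enter (6,0), '.' pass, move right to (6,1)
Step 2: enter (6,1), '.' pass, move right to (6,2)
Step 3: enter (6,2), '\' deflects right->down, move down to (7,2)
Step 4: at (7,2) — EXIT via bottom edge, pos 2
Path length (cell visits): 3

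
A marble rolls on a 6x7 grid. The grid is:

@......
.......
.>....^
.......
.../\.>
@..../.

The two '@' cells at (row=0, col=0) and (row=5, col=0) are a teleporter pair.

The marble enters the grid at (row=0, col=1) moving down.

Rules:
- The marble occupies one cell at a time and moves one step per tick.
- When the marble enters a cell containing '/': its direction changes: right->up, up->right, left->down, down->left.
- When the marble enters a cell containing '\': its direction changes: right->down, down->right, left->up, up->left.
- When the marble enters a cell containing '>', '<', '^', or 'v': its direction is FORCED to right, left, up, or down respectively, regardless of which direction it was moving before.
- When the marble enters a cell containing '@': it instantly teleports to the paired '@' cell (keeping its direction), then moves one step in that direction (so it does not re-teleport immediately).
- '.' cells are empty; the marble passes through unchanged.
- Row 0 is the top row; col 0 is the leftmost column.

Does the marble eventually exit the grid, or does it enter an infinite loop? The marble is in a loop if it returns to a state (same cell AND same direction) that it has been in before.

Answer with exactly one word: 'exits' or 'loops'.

Answer: exits

Derivation:
Step 1: enter (0,1), '.' pass, move down to (1,1)
Step 2: enter (1,1), '.' pass, move down to (2,1)
Step 3: enter (2,1), '>' forces down->right, move right to (2,2)
Step 4: enter (2,2), '.' pass, move right to (2,3)
Step 5: enter (2,3), '.' pass, move right to (2,4)
Step 6: enter (2,4), '.' pass, move right to (2,5)
Step 7: enter (2,5), '.' pass, move right to (2,6)
Step 8: enter (2,6), '^' forces right->up, move up to (1,6)
Step 9: enter (1,6), '.' pass, move up to (0,6)
Step 10: enter (0,6), '.' pass, move up to (-1,6)
Step 11: at (-1,6) — EXIT via top edge, pos 6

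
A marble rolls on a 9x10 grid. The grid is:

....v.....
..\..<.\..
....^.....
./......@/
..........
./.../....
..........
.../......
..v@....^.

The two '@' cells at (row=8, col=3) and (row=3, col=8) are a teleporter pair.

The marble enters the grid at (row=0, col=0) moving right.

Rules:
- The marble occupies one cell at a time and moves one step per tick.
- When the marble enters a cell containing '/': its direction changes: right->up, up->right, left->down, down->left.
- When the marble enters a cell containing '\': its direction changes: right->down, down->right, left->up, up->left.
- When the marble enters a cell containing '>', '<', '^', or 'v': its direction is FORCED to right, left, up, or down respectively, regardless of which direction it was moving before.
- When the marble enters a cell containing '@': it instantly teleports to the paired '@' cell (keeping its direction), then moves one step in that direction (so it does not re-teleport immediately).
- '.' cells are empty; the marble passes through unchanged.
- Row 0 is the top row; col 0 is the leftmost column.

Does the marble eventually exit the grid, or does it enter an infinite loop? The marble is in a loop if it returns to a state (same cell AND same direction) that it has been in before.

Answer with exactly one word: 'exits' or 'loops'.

Answer: loops

Derivation:
Step 1: enter (0,0), '.' pass, move right to (0,1)
Step 2: enter (0,1), '.' pass, move right to (0,2)
Step 3: enter (0,2), '.' pass, move right to (0,3)
Step 4: enter (0,3), '.' pass, move right to (0,4)
Step 5: enter (0,4), 'v' forces right->down, move down to (1,4)
Step 6: enter (1,4), '.' pass, move down to (2,4)
Step 7: enter (2,4), '^' forces down->up, move up to (1,4)
Step 8: enter (1,4), '.' pass, move up to (0,4)
Step 9: enter (0,4), 'v' forces up->down, move down to (1,4)
Step 10: at (1,4) dir=down — LOOP DETECTED (seen before)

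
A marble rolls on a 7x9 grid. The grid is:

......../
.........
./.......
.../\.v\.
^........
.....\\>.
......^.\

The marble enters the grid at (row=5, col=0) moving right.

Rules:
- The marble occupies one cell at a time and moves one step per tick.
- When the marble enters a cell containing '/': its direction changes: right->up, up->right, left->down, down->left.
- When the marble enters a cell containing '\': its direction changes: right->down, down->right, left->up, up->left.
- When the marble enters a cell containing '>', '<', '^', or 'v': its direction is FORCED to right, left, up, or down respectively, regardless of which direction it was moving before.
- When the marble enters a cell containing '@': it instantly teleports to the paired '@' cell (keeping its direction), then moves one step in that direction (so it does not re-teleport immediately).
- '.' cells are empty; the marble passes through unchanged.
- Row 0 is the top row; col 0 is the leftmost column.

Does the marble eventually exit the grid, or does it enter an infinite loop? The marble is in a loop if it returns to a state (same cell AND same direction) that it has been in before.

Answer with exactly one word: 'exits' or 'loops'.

Step 1: enter (5,0), '.' pass, move right to (5,1)
Step 2: enter (5,1), '.' pass, move right to (5,2)
Step 3: enter (5,2), '.' pass, move right to (5,3)
Step 4: enter (5,3), '.' pass, move right to (5,4)
Step 5: enter (5,4), '.' pass, move right to (5,5)
Step 6: enter (5,5), '\' deflects right->down, move down to (6,5)
Step 7: enter (6,5), '.' pass, move down to (7,5)
Step 8: at (7,5) — EXIT via bottom edge, pos 5

Answer: exits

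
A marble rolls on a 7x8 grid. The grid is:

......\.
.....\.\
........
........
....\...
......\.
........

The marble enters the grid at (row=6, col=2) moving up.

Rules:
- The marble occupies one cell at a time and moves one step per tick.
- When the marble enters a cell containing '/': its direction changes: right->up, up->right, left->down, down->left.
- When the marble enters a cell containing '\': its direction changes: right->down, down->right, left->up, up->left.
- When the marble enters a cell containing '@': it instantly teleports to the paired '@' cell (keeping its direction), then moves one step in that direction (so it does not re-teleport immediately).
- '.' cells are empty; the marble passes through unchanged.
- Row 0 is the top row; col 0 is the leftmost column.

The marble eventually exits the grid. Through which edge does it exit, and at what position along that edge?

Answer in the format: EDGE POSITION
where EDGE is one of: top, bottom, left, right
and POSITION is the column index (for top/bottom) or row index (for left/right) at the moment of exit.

Step 1: enter (6,2), '.' pass, move up to (5,2)
Step 2: enter (5,2), '.' pass, move up to (4,2)
Step 3: enter (4,2), '.' pass, move up to (3,2)
Step 4: enter (3,2), '.' pass, move up to (2,2)
Step 5: enter (2,2), '.' pass, move up to (1,2)
Step 6: enter (1,2), '.' pass, move up to (0,2)
Step 7: enter (0,2), '.' pass, move up to (-1,2)
Step 8: at (-1,2) — EXIT via top edge, pos 2

Answer: top 2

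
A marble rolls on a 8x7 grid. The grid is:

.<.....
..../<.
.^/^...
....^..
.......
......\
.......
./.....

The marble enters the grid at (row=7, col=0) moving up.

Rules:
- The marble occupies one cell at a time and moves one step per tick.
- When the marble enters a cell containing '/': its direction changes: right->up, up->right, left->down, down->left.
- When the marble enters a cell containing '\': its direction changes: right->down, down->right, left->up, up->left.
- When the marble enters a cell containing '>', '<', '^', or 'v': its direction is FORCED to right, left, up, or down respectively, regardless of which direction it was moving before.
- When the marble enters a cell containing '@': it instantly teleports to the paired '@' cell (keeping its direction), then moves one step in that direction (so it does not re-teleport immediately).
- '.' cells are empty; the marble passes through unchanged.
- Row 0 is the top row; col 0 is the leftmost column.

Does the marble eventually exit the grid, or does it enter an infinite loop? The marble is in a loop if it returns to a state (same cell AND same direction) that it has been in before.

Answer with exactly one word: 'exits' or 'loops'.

Step 1: enter (7,0), '.' pass, move up to (6,0)
Step 2: enter (6,0), '.' pass, move up to (5,0)
Step 3: enter (5,0), '.' pass, move up to (4,0)
Step 4: enter (4,0), '.' pass, move up to (3,0)
Step 5: enter (3,0), '.' pass, move up to (2,0)
Step 6: enter (2,0), '.' pass, move up to (1,0)
Step 7: enter (1,0), '.' pass, move up to (0,0)
Step 8: enter (0,0), '.' pass, move up to (-1,0)
Step 9: at (-1,0) — EXIT via top edge, pos 0

Answer: exits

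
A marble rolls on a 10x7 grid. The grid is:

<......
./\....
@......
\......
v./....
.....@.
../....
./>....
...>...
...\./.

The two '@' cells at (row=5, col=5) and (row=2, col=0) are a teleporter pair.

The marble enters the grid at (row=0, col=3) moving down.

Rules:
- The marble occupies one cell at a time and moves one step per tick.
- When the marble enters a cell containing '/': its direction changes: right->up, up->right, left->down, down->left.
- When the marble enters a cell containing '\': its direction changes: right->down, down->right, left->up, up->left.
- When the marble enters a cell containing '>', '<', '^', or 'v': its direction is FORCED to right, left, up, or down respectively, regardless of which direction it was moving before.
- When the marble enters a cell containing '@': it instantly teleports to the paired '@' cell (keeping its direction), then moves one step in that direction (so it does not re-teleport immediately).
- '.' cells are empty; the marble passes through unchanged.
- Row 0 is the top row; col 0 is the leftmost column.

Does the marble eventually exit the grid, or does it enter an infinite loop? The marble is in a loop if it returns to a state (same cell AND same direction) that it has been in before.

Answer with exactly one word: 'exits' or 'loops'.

Step 1: enter (0,3), '.' pass, move down to (1,3)
Step 2: enter (1,3), '.' pass, move down to (2,3)
Step 3: enter (2,3), '.' pass, move down to (3,3)
Step 4: enter (3,3), '.' pass, move down to (4,3)
Step 5: enter (4,3), '.' pass, move down to (5,3)
Step 6: enter (5,3), '.' pass, move down to (6,3)
Step 7: enter (6,3), '.' pass, move down to (7,3)
Step 8: enter (7,3), '.' pass, move down to (8,3)
Step 9: enter (8,3), '>' forces down->right, move right to (8,4)
Step 10: enter (8,4), '.' pass, move right to (8,5)
Step 11: enter (8,5), '.' pass, move right to (8,6)
Step 12: enter (8,6), '.' pass, move right to (8,7)
Step 13: at (8,7) — EXIT via right edge, pos 8

Answer: exits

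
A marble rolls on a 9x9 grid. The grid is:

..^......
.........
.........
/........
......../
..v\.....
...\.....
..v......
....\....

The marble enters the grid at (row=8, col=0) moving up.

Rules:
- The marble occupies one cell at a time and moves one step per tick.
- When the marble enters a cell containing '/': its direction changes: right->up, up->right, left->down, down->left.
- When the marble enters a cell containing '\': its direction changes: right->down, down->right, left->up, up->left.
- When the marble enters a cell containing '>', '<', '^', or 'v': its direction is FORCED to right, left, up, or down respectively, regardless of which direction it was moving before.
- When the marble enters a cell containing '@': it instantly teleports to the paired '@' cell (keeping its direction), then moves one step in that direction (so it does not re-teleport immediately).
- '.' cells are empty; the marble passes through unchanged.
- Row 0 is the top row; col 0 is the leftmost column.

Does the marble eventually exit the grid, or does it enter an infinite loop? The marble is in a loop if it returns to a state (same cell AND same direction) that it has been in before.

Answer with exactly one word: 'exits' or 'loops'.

Answer: exits

Derivation:
Step 1: enter (8,0), '.' pass, move up to (7,0)
Step 2: enter (7,0), '.' pass, move up to (6,0)
Step 3: enter (6,0), '.' pass, move up to (5,0)
Step 4: enter (5,0), '.' pass, move up to (4,0)
Step 5: enter (4,0), '.' pass, move up to (3,0)
Step 6: enter (3,0), '/' deflects up->right, move right to (3,1)
Step 7: enter (3,1), '.' pass, move right to (3,2)
Step 8: enter (3,2), '.' pass, move right to (3,3)
Step 9: enter (3,3), '.' pass, move right to (3,4)
Step 10: enter (3,4), '.' pass, move right to (3,5)
Step 11: enter (3,5), '.' pass, move right to (3,6)
Step 12: enter (3,6), '.' pass, move right to (3,7)
Step 13: enter (3,7), '.' pass, move right to (3,8)
Step 14: enter (3,8), '.' pass, move right to (3,9)
Step 15: at (3,9) — EXIT via right edge, pos 3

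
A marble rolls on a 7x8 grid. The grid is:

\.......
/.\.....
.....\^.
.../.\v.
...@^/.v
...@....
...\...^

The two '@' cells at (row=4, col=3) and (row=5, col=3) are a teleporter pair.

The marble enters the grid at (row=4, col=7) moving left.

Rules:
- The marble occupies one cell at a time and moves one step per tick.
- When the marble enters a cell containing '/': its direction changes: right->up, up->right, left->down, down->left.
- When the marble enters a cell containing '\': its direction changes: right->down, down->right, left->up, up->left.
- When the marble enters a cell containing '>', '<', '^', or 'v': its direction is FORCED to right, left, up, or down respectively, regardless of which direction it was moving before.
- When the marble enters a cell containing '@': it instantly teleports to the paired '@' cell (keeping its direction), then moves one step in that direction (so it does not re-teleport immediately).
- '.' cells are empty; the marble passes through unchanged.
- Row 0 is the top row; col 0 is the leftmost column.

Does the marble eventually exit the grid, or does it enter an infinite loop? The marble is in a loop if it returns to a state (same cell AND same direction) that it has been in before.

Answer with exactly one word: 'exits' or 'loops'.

Step 1: enter (4,7), 'v' forces left->down, move down to (5,7)
Step 2: enter (5,7), '.' pass, move down to (6,7)
Step 3: enter (6,7), '^' forces down->up, move up to (5,7)
Step 4: enter (5,7), '.' pass, move up to (4,7)
Step 5: enter (4,7), 'v' forces up->down, move down to (5,7)
Step 6: at (5,7) dir=down — LOOP DETECTED (seen before)

Answer: loops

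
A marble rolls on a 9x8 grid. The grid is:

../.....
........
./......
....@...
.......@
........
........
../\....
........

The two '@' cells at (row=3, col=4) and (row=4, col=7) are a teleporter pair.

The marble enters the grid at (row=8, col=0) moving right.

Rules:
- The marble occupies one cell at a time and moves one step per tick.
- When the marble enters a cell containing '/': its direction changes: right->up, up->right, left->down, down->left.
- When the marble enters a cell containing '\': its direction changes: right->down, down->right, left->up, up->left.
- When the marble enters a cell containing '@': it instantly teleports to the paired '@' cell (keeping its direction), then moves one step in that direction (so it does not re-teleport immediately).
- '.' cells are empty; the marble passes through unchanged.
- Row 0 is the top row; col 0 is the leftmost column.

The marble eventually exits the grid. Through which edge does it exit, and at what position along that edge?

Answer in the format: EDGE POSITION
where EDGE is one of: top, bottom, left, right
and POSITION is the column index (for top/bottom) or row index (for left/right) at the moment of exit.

Answer: right 8

Derivation:
Step 1: enter (8,0), '.' pass, move right to (8,1)
Step 2: enter (8,1), '.' pass, move right to (8,2)
Step 3: enter (8,2), '.' pass, move right to (8,3)
Step 4: enter (8,3), '.' pass, move right to (8,4)
Step 5: enter (8,4), '.' pass, move right to (8,5)
Step 6: enter (8,5), '.' pass, move right to (8,6)
Step 7: enter (8,6), '.' pass, move right to (8,7)
Step 8: enter (8,7), '.' pass, move right to (8,8)
Step 9: at (8,8) — EXIT via right edge, pos 8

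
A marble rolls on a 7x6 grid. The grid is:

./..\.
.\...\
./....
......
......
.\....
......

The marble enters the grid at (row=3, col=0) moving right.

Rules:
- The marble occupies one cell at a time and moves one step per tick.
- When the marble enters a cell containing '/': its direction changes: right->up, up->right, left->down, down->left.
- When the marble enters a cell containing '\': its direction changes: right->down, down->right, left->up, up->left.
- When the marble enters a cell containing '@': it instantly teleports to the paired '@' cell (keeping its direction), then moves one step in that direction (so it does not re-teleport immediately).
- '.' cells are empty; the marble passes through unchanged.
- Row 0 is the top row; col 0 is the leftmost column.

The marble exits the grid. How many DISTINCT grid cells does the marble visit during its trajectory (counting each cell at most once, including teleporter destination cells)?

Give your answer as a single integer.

Step 1: enter (3,0), '.' pass, move right to (3,1)
Step 2: enter (3,1), '.' pass, move right to (3,2)
Step 3: enter (3,2), '.' pass, move right to (3,3)
Step 4: enter (3,3), '.' pass, move right to (3,4)
Step 5: enter (3,4), '.' pass, move right to (3,5)
Step 6: enter (3,5), '.' pass, move right to (3,6)
Step 7: at (3,6) — EXIT via right edge, pos 3
Distinct cells visited: 6 (path length 6)

Answer: 6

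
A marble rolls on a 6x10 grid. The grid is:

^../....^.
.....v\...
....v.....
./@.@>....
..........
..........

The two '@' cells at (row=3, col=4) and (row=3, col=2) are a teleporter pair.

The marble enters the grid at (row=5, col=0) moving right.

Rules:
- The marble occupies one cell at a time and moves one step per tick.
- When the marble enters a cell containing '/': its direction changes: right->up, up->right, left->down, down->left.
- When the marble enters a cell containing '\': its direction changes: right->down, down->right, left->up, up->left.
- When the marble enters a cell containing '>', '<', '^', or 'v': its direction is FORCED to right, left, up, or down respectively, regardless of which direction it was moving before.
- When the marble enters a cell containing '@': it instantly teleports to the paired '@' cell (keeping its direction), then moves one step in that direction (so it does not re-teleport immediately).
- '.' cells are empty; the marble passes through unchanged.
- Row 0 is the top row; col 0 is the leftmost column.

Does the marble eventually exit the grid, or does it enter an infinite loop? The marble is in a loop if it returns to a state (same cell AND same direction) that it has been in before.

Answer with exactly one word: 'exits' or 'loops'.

Answer: exits

Derivation:
Step 1: enter (5,0), '.' pass, move right to (5,1)
Step 2: enter (5,1), '.' pass, move right to (5,2)
Step 3: enter (5,2), '.' pass, move right to (5,3)
Step 4: enter (5,3), '.' pass, move right to (5,4)
Step 5: enter (5,4), '.' pass, move right to (5,5)
Step 6: enter (5,5), '.' pass, move right to (5,6)
Step 7: enter (5,6), '.' pass, move right to (5,7)
Step 8: enter (5,7), '.' pass, move right to (5,8)
Step 9: enter (5,8), '.' pass, move right to (5,9)
Step 10: enter (5,9), '.' pass, move right to (5,10)
Step 11: at (5,10) — EXIT via right edge, pos 5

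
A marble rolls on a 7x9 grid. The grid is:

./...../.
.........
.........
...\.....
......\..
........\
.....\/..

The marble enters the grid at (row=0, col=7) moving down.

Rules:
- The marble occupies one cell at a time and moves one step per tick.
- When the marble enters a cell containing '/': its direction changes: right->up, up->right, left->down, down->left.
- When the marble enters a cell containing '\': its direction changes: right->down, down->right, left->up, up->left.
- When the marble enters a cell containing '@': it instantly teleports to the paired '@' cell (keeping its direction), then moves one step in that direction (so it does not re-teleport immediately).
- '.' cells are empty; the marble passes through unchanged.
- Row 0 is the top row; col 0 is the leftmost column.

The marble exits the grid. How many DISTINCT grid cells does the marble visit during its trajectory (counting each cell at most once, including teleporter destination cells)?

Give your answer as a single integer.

Step 1: enter (0,7), '/' deflects down->left, move left to (0,6)
Step 2: enter (0,6), '.' pass, move left to (0,5)
Step 3: enter (0,5), '.' pass, move left to (0,4)
Step 4: enter (0,4), '.' pass, move left to (0,3)
Step 5: enter (0,3), '.' pass, move left to (0,2)
Step 6: enter (0,2), '.' pass, move left to (0,1)
Step 7: enter (0,1), '/' deflects left->down, move down to (1,1)
Step 8: enter (1,1), '.' pass, move down to (2,1)
Step 9: enter (2,1), '.' pass, move down to (3,1)
Step 10: enter (3,1), '.' pass, move down to (4,1)
Step 11: enter (4,1), '.' pass, move down to (5,1)
Step 12: enter (5,1), '.' pass, move down to (6,1)
Step 13: enter (6,1), '.' pass, move down to (7,1)
Step 14: at (7,1) — EXIT via bottom edge, pos 1
Distinct cells visited: 13 (path length 13)

Answer: 13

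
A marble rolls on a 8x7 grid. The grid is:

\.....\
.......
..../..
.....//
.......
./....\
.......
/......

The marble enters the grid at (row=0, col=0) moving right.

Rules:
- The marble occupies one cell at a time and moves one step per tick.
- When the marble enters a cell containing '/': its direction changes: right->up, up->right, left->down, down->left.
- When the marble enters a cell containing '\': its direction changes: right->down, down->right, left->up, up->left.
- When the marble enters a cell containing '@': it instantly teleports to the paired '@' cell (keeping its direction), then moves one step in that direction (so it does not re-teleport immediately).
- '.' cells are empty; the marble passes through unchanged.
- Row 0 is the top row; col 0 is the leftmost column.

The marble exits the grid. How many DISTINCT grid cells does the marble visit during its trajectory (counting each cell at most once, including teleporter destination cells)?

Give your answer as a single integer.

Answer: 8

Derivation:
Step 1: enter (0,0), '\' deflects right->down, move down to (1,0)
Step 2: enter (1,0), '.' pass, move down to (2,0)
Step 3: enter (2,0), '.' pass, move down to (3,0)
Step 4: enter (3,0), '.' pass, move down to (4,0)
Step 5: enter (4,0), '.' pass, move down to (5,0)
Step 6: enter (5,0), '.' pass, move down to (6,0)
Step 7: enter (6,0), '.' pass, move down to (7,0)
Step 8: enter (7,0), '/' deflects down->left, move left to (7,-1)
Step 9: at (7,-1) — EXIT via left edge, pos 7
Distinct cells visited: 8 (path length 8)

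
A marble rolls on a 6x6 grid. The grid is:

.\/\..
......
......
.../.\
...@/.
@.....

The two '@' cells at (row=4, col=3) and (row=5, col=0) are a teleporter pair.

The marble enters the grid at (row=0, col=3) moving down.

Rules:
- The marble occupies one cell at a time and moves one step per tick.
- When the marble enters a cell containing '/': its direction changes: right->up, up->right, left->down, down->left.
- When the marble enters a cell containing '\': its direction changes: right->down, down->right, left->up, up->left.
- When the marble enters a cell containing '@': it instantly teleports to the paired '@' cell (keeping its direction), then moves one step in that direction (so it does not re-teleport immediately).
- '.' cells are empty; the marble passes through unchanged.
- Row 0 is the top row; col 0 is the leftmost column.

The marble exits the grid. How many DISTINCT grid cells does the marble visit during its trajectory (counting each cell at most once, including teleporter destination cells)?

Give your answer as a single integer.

Answer: 3

Derivation:
Step 1: enter (0,3), '\' deflects down->right, move right to (0,4)
Step 2: enter (0,4), '.' pass, move right to (0,5)
Step 3: enter (0,5), '.' pass, move right to (0,6)
Step 4: at (0,6) — EXIT via right edge, pos 0
Distinct cells visited: 3 (path length 3)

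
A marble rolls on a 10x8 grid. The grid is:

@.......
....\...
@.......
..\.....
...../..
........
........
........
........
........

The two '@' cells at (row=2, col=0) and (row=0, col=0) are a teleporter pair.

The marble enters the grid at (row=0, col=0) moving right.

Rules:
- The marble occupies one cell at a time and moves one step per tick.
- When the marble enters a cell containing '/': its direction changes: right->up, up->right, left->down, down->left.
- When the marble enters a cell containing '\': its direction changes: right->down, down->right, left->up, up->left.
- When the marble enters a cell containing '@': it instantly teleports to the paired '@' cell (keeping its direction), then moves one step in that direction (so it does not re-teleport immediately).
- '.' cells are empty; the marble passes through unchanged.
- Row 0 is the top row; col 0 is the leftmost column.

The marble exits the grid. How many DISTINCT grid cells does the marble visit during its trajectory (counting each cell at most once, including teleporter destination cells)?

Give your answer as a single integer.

Step 1: enter (0,0), '@' teleport (0,0)->(2,0), also enter (2,0), move right to (2,1)
Step 2: enter (2,1), '.' pass, move right to (2,2)
Step 3: enter (2,2), '.' pass, move right to (2,3)
Step 4: enter (2,3), '.' pass, move right to (2,4)
Step 5: enter (2,4), '.' pass, move right to (2,5)
Step 6: enter (2,5), '.' pass, move right to (2,6)
Step 7: enter (2,6), '.' pass, move right to (2,7)
Step 8: enter (2,7), '.' pass, move right to (2,8)
Step 9: at (2,8) — EXIT via right edge, pos 2
Distinct cells visited: 9 (path length 9)

Answer: 9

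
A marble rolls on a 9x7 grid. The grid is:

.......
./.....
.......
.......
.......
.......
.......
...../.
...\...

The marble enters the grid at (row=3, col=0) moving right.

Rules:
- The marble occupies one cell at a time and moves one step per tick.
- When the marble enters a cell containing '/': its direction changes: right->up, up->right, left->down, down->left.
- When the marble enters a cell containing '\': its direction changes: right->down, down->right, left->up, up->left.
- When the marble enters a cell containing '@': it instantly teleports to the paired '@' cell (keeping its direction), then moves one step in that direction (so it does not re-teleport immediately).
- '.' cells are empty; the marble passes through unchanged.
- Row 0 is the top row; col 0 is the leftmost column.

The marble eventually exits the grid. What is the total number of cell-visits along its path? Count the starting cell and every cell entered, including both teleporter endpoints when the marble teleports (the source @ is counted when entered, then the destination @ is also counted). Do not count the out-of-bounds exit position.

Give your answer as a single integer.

Answer: 7

Derivation:
Step 1: enter (3,0), '.' pass, move right to (3,1)
Step 2: enter (3,1), '.' pass, move right to (3,2)
Step 3: enter (3,2), '.' pass, move right to (3,3)
Step 4: enter (3,3), '.' pass, move right to (3,4)
Step 5: enter (3,4), '.' pass, move right to (3,5)
Step 6: enter (3,5), '.' pass, move right to (3,6)
Step 7: enter (3,6), '.' pass, move right to (3,7)
Step 8: at (3,7) — EXIT via right edge, pos 3
Path length (cell visits): 7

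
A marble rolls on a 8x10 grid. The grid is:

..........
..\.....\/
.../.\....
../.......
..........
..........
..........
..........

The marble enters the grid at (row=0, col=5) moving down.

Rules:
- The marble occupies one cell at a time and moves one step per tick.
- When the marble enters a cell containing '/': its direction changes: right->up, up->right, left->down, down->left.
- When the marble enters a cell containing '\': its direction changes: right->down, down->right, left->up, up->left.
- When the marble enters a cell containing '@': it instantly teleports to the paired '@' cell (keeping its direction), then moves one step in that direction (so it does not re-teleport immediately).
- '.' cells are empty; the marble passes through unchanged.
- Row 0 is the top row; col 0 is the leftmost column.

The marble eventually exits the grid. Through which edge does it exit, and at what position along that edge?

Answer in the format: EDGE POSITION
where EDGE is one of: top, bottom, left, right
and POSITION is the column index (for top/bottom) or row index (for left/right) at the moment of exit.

Answer: right 2

Derivation:
Step 1: enter (0,5), '.' pass, move down to (1,5)
Step 2: enter (1,5), '.' pass, move down to (2,5)
Step 3: enter (2,5), '\' deflects down->right, move right to (2,6)
Step 4: enter (2,6), '.' pass, move right to (2,7)
Step 5: enter (2,7), '.' pass, move right to (2,8)
Step 6: enter (2,8), '.' pass, move right to (2,9)
Step 7: enter (2,9), '.' pass, move right to (2,10)
Step 8: at (2,10) — EXIT via right edge, pos 2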